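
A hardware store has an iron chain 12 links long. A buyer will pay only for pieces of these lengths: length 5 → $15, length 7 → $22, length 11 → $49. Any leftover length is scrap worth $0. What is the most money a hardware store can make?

49

Let best[k] be the best obtainable value from length k. For each k, try every first piece i and keep the best of price[i] + best[k−i].
best[1] = 0
best[2] = 0
best[3] = 0
best[4] = 0
best[5] = 15
best[6] = 15
best[7] = max(15+0, 22+0) = 22
best[8] = max(15+0, 22+0) = 22
best[9] = max(15+0, 22+0) = 22
best[10] = max(15+15, 22+0) = 30
best[11] = max(15+15, 22+0, 49+0) = 49
best[12] = max(15+22, 22+15, 49+0) = 49
One optimal cutting: pieces 11 with 1 link of scrap → $49.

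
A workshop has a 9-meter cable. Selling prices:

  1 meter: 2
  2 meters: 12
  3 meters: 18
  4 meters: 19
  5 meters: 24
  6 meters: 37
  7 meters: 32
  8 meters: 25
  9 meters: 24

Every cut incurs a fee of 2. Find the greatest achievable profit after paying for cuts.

53

Consider every possible first cut. v[k] is the best of p[i]+v[k−i] over all sellable i≤k, charging 2 whenever i<k.
v[1] = 2
v[2] = max(2+2-2, 12+0) = 12
v[3] = max(2+12-2, 12+2-2, 18+0) = 18
v[4] = max(2+18-2, 12+12-2, 18+2-2, 19+0) = 22
v[5] = max(2+22-2, 12+18-2, 18+12-2, 19+2-2, 24+0) = 28
v[6] = max(2+28-2, 12+22-2, 18+18-2, 19+12-2, 24+2-2, 37+0) = 37
v[7] = max(2+37-2, 12+28-2, 18+22-2, …, 37+2-2, 32+0) = 38
v[8] = max(2+38-2, 12+37-2, 18+28-2, …, 32+2-2, 25+0) = 47
v[9] = max(2+47-2, 12+38-2, 18+37-2, …, 25+2-2, 24+0) = 53
One optimal plan: pieces 6 + 3 (1 cut) → 55 − 2 = 53.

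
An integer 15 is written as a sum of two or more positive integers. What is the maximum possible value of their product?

Let g[k] be the best product for length k (with at least one cut). For each first piece i, the rest contributes max(k−i, g[k−i]).
g[2] = 1*max(1,0) = 1*1 = 1
g[3] = 1*max(2,1) = 1*2 = 2
g[4] = 2*max(2,1) = 2*2 = 4
g[5] = 2*max(3,2) = 2*3 = 6
g[6] = 3*max(3,2) = 3*3 = 9
g[7] = 2*max(5,6) = 2*6 = 12
g[8] = 2*max(6,9) = 2*9 = 18
g[9] = 3*max(6,9) = 3*9 = 27
g[10] = 2*max(8,18) = 2*18 = 36
g[11] = 2*max(9,27) = 2*27 = 54
g[12] = 3*max(9,27) = 3*27 = 81
g[13] = 2*max(11,54) = 2*54 = 108
g[14] = 2*max(12,81) = 2*81 = 162
g[15] = 3*max(12,81) = 3*81 = 243
One optimal split: 3 + 3 + 3 + 3 + 3; product 3*3*3*3*3 = 243.

243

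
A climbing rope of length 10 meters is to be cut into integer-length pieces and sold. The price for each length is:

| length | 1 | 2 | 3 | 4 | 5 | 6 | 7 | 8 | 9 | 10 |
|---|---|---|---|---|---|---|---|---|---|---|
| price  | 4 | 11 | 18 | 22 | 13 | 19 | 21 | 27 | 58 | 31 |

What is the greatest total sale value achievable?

62

Consider every possible first cut. R[k] is the best of p[i]+R[k−i] over all sellable i≤k.
R[1] = 4
R[2] = max(4+4, 11+0) = 11
R[3] = max(4+11, 11+4, 18+0) = 18
R[4] = max(4+18, 11+11, 18+4, 22+0) = 22
R[5] = max(4+22, 11+18, 18+11, 22+4, 13+0) = 29
R[6] = max(4+29, 11+22, 18+18, 22+11, 13+4, 19+0) = 36
R[7] = max(4+36, 11+29, 18+22, …, 19+4, 21+0) = 40
R[8] = max(4+40, 11+36, 18+29, …, 21+4, 27+0) = 47
R[9] = max(4+47, 11+40, 18+36, …, 27+4, 58+0) = 58
R[10] = max(4+58, 11+47, 18+40, …, 58+4, 31+0) = 62
One optimal cutting: 9 + 1 → €58 + €4 = €62.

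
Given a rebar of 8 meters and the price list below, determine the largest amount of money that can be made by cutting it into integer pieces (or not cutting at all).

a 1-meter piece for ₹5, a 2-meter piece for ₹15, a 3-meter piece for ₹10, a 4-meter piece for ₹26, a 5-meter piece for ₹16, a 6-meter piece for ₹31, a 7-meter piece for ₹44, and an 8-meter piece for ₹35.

Build r[k] bottom-up: r[k] = max over allowed piece i of (p[i] + r[k−i]).
r[1] = 5
r[2] = max(5+5, 15+0) = 15
r[3] = max(5+15, 15+5, 10+0) = 20
r[4] = max(5+20, 15+15, 10+5, 26+0) = 30
r[5] = max(5+30, 15+20, 10+15, 26+5, 16+0) = 35
r[6] = max(5+35, 15+30, 10+20, 26+15, 16+5, 31+0) = 45
r[7] = max(5+45, 15+35, 10+30, …, 31+5, 44+0) = 50
r[8] = max(5+50, 15+45, 10+35, …, 44+5, 35+0) = 60
One optimal cutting: 2 + 2 + 2 + 2 → ₹15 + ₹15 + ₹15 + ₹15 = ₹60.

60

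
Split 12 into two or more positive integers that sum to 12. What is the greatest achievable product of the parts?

81

Fill m[k] for k=2..12: at each k try every first piece i and multiply by the better of (k−i) uncut or m[k−i].
m[2] = 1×max(1,0) = 1×1 = 1
m[3] = 1×max(2,1) = 1×2 = 2
m[4] = 2×max(2,1) = 2×2 = 4
m[5] = 2×max(3,2) = 2×3 = 6
m[6] = 3×max(3,2) = 3×3 = 9
m[7] = 2×max(5,6) = 2×6 = 12
m[8] = 2×max(6,9) = 2×9 = 18
m[9] = 3×max(6,9) = 3×9 = 27
m[10] = 2×max(8,18) = 2×18 = 36
m[11] = 2×max(9,27) = 2×27 = 54
m[12] = 3×max(9,27) = 3×27 = 81
One optimal split: 3 + 3 + 3 + 3; product 3×3×3×3 = 81.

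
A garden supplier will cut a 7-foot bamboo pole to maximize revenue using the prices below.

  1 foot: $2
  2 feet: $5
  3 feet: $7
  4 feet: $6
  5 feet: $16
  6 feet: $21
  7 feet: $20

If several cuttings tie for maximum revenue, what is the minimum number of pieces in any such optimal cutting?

2

Consider every possible first cut. r[k] is the best of p[i]+r[k−i] over all sellable i≤k.
r[1] = 2
r[2] = max(2+2, 5+0) = 5
r[3] = max(2+5, 5+2, 7+0) = 7
r[4] = max(2+7, 5+5, 7+2, 6+0) = 10
r[5] = max(2+10, 5+7, 7+5, 6+2, 16+0) = 16
r[6] = max(2+16, 5+10, 7+7, 6+5, 16+2, 21+0) = 21
r[7] = max(2+21, 5+16, 7+10, …, 21+2, 20+0) = 23
Maximum revenue is $23.
Now minimize piece count subject to staying optimal: for each k, pieces[k] = 1 + min over i with p[i]+r[k−i]=r[k] of pieces[k−i].
pieces[4] = 2
pieces[5] = 1
pieces[6] = 1
pieces[7] = 2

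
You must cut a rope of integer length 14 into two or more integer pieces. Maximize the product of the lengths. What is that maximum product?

162

Fill prod[k] for k=2..14: at each k try every first piece i and multiply by the better of (k−i) uncut or prod[k−i].
prod[2] = 1·max(1,0) = 1·1 = 1
prod[3] = max(1·2, 2·1) = 2
prod[4] = max(1·3, 2·2, 3·1) = 4
prod[5] = max(1·4, 2·3, 3·2, 4·1) = 6
prod[6] = max(1·6, 2·4, 3·3, 4·2, 5·1) = 9
prod[7] = max(1·9, 2·6, 3·4, 4·3, 5·2, 6·1) = 12
prod[8] = max(1·12, 2·9, 3·6, …, 6·2, 7·1) = 18
prod[9] = max(1·18, 2·12, 3·9, …, 7·2, 8·1) = 27
prod[10] = max(1·27, 2·18, 3·12, …, 8·2, 9·1) = 36
prod[11] = max(1·36, 2·27, 3·18, …, 9·2, 10·1) = 54
prod[12] = max(1·54, 2·36, 3·27, …, 10·2, 11·1) = 81
prod[13] = max(1·81, 2·54, 3·36, …, 11·2, 12·1) = 108
prod[14] = max(1·108, 2·81, 3·54, …, 12·2, 13·1) = 162
One optimal split: 3 + 3 + 3 + 3 + 2; product 3·3·3·3·2 = 162.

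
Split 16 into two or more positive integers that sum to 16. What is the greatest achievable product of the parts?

Define P[k] = max over 1≤i<k of i · max(k−i, P[k−i]); the inner max lets the remainder stay uncut if that's better.
P[2] = 1×max(1,0) = 1×1 = 1
P[3] = 1×max(2,1) = 1×2 = 2
P[4] = 2×max(2,1) = 2×2 = 4
P[5] = 2×max(3,2) = 2×3 = 6
P[6] = 3×max(3,2) = 3×3 = 9
P[7] = 2×max(5,6) = 2×6 = 12
P[8] = 2×max(6,9) = 2×9 = 18
P[9] = 3×max(6,9) = 3×9 = 27
P[10] = 2×max(8,18) = 2×18 = 36
P[11] = 2×max(9,27) = 2×27 = 54
P[12] = 3×max(9,27) = 3×27 = 81
P[13] = 2×max(11,54) = 2×54 = 108
P[14] = 2×max(12,81) = 2×81 = 162
P[15] = 3×max(12,81) = 3×81 = 243
P[16] = 2×max(14,162) = 2×162 = 324
One optimal split: 3 + 3 + 3 + 3 + 2 + 2; product 3×3×3×3×2×2 = 324.

324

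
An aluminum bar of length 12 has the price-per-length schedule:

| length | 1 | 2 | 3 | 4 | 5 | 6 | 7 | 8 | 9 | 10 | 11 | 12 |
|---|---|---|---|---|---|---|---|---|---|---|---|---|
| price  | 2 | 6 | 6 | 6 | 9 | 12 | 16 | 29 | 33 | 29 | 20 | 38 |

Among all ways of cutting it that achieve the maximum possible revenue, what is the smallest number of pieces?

3

Consider every possible first cut. r[k] is the best of p[i]+r[k−i] over all sellable i≤k.
r[1] = 2
r[2] = 6
r[3] = 8  (first piece 1, then r[2]=6)
r[4] = 12  (first piece 2, then r[2]=6)
r[5] = 14  (first piece 1, then r[4]=12)
r[6] = 18  (first piece 2, then r[4]=12)
r[7] = 20  (first piece 1, then r[6]=18)
r[8] = 29
r[9] = 33
r[10] = 35  (first piece 1, then r[9]=33)
r[11] = 39  (first piece 2, then r[9]=33)
r[12] = 41  (first piece 1, then r[11]=39)
Maximum revenue is $41.
Now minimize piece count subject to staying optimal: for each k, pieces[k] = 1 + min over i with p[i]+r[k−i]=r[k] of pieces[k−i].
pieces[9] = 1
pieces[10] = 2
pieces[11] = 2
pieces[12] = 3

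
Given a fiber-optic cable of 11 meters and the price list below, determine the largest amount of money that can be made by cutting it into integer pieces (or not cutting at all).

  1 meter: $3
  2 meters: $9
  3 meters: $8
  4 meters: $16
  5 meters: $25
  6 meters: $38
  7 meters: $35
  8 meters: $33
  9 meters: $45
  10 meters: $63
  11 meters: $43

Consider every possible first cut. R[k] is the best of p[i]+R[k−i] over all sellable i≤k.
R[1] = 3
R[2] = max(3+3, 9+0) = 9
R[3] = max(3+9, 9+3, 8+0) = 12
R[4] = max(3+12, 9+9, 8+3, 16+0) = 18
R[5] = max(3+18, 9+12, 8+9, 16+3, 25+0) = 25
R[6] = max(3+25, 9+18, 8+12, 16+9, 25+3, 38+0) = 38
R[7] = max(3+38, 9+25, 8+18, …, 38+3, 35+0) = 41
R[8] = max(3+41, 9+38, 8+25, …, 35+3, 33+0) = 47
R[9] = max(3+47, 9+41, 8+38, …, 33+3, 45+0) = 50
R[10] = max(3+50, 9+47, 8+41, …, 45+3, 63+0) = 63
R[11] = max(3+63, 9+50, 8+47, …, 63+3, 43+0) = 66
One optimal cutting: 10 + 1 → $63 + $3 = $66.

66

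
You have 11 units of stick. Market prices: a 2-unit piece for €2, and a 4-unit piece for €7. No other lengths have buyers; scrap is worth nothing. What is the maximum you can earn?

Let r[k] be the best obtainable value from length k. For each k, try every first piece i and keep the best of price[i] + r[k−i].
r[1] = 0
r[2] = 2
r[3] = 2
r[4] = max(2+2, 7+0) = 7
r[5] = max(2+2, 7+0) = 7
r[6] = max(2+7, 7+2) = 9
r[7] = max(2+7, 7+2) = 9
r[8] = max(2+9, 7+7) = 14
r[9] = max(2+9, 7+7) = 14
r[10] = max(2+14, 7+9) = 16
r[11] = max(2+14, 7+9) = 16
One optimal cutting: pieces 4 + 4 + 2 with 1 unit of scrap → €16.

16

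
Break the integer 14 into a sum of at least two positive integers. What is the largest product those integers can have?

162

Fill f[k] for k=2..14: at each k try every first piece i and multiply by the better of (k−i) uncut or f[k−i].
Small cases: f[2]=1, f[3]=2, f[4]=4, f[5]=6, f[6]=9.
f[7] = 2*max(5,6) = 2*6 = 12
f[8] = 2*max(6,9) = 2*9 = 18
f[9] = 3*max(6,9) = 3*9 = 27
f[10] = 2*max(8,18) = 2*18 = 36
f[11] = 2*max(9,27) = 2*27 = 54
f[12] = 3*max(9,27) = 3*27 = 81
f[13] = 2*max(11,54) = 2*54 = 108
f[14] = 2*max(12,81) = 2*81 = 162
One optimal split: 3 + 3 + 3 + 3 + 2; product 3*3*3*3*2 = 162.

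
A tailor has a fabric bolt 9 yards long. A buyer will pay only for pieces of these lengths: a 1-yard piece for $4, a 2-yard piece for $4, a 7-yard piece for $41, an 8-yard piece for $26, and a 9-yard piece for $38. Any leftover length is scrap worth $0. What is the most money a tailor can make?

Build best[k] bottom-up: best[k] = max over allowed piece i of (p[i] + best[k−i]).
best[1] = 4
best[2] = max(4+4, 4+0) = 8
best[3] = max(4+8, 4+4) = 12
best[4] = max(4+12, 4+8) = 16
best[5] = max(4+16, 4+12) = 20
best[6] = max(4+20, 4+16) = 24
best[7] = max(4+24, 4+20, 41+0) = 41
best[8] = max(4+41, 4+24, 41+4, 26+0) = 45
best[9] = max(4+45, 4+41, 41+8, 26+4, 38+0) = 49
One optimal cutting: 7 + 1 + 1 → $49.

49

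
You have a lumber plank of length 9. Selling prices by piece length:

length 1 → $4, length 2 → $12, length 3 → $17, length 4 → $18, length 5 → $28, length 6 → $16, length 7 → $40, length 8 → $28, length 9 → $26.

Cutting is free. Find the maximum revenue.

Consider every possible first cut. v[k] is the best of p[i]+v[k−i] over all sellable i≤k.
v[1] = 4
v[2] = max(4+4, 12+0) = 12
v[3] = max(4+12, 12+4, 17+0) = 17
v[4] = max(4+17, 12+12, 17+4, 18+0) = 24
v[5] = max(4+24, 12+17, 17+12, 18+4, 28+0) = 29
v[6] = max(4+29, 12+24, 17+17, 18+12, 28+4, 16+0) = 36
v[7] = max(4+36, 12+29, 17+24, …, 16+4, 40+0) = 41
v[8] = max(4+41, 12+36, 17+29, …, 40+4, 28+0) = 48
v[9] = max(4+48, 12+41, 17+36, …, 28+4, 26+0) = 53
One optimal cutting: 3 + 2 + 2 + 2 → $17 + $12 + $12 + $12 = $53.

53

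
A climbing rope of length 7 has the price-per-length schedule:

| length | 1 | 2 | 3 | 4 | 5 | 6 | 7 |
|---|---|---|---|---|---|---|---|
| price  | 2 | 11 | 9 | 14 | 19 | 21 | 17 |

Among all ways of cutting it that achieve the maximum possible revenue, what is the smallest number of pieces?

Let r[k] be the best obtainable value from length k. For each k, try every first piece i and keep the best of price[i] + r[k−i].
r[1] = 2
r[2] = 11
r[3] = 13  (first piece 1, then r[2]=11)
r[4] = 22  (first piece 2, then r[2]=11)
r[5] = 24  (first piece 1, then r[4]=22)
r[6] = 33  (first piece 2, then r[4]=22)
r[7] = 35  (first piece 1, then r[6]=33)
Maximum revenue is €35.
Now minimize piece count subject to staying optimal: for each k, pieces[k] = 1 + min over i with p[i]+r[k−i]=r[k] of pieces[k−i].
pieces[4] = 2
pieces[5] = 3
pieces[6] = 3
pieces[7] = 4

4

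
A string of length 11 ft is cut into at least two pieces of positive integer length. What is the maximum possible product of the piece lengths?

54

Define g[k] = max over 1≤i<k of i · max(k−i, g[k−i]); the inner max lets the remainder stay uncut if that's better.
g[2] = 1*max(1,0) = 1*1 = 1
g[3] = max(1*2, 2*1) = 2
g[4] = max(1*3, 2*2, 3*1) = 4
g[5] = max(1*4, 2*3, 3*2, 4*1) = 6
g[6] = max(1*6, 2*4, 3*3, 4*2, 5*1) = 9
g[7] = max(1*9, 2*6, 3*4, 4*3, 5*2, 6*1) = 12
g[8] = max(1*12, 2*9, 3*6, …, 6*2, 7*1) = 18
g[9] = max(1*18, 2*12, 3*9, …, 7*2, 8*1) = 27
g[10] = max(1*27, 2*18, 3*12, …, 8*2, 9*1) = 36
g[11] = max(1*36, 2*27, 3*18, …, 9*2, 10*1) = 54
One optimal split: 3 + 3 + 3 + 2; product 3*3*3*2 = 54.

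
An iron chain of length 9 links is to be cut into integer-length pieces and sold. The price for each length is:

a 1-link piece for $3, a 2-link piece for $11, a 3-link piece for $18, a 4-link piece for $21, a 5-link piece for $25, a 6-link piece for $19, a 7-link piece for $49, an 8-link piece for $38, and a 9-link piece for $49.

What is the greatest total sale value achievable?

Build R[k] bottom-up: R[k] = max over allowed piece i of (p[i] + R[k−i]).
R[1] = 3
R[2] = 11
R[3] = 18
R[4] = 22  (first piece 2, then R[2]=11)
R[5] = 29  (first piece 2, then R[3]=18)
R[6] = 36  (first piece 3, then R[3]=18)
R[7] = 49
R[8] = 52  (first piece 1, then R[7]=49)
R[9] = 60  (first piece 2, then R[7]=49)
One optimal cutting: 7 + 2 → $49 + $11 = $60.

60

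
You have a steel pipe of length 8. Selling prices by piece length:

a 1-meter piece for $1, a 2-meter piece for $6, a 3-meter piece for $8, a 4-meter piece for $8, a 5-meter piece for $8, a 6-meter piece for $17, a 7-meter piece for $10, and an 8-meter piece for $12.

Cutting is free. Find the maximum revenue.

Let best[k] be the best obtainable value from length k. For each k, try every first piece i and keep the best of price[i] + best[k−i].
best[1] = 1
best[2] = max(1+1, 6+0) = 6
best[3] = max(1+6, 6+1, 8+0) = 8
best[4] = max(1+8, 6+6, 8+1, 8+0) = 12
best[5] = max(1+12, 6+8, 8+6, 8+1, 8+0) = 14
best[6] = max(1+14, 6+12, 8+8, 8+6, 8+1, 17+0) = 18
best[7] = max(1+18, 6+14, 8+12, …, 17+1, 10+0) = 20
best[8] = max(1+20, 6+18, 8+14, …, 10+1, 12+0) = 24
One optimal cutting: 2 + 2 + 2 + 2 → $6 + $6 + $6 + $6 = $24.

24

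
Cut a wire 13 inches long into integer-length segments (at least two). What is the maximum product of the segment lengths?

Define g[k] = max over 1≤i<k of i · max(k−i, g[k−i]); the inner max lets the remainder stay uncut if that's better.
g[2] = 1·max(1,0) = 1·1 = 1
g[3] = 1·max(2,1) = 1·2 = 2
g[4] = 2·max(2,1) = 2·2 = 4
g[5] = 2·max(3,2) = 2·3 = 6
g[6] = 3·max(3,2) = 3·3 = 9
g[7] = 2·max(5,6) = 2·6 = 12
g[8] = 2·max(6,9) = 2·9 = 18
g[9] = 3·max(6,9) = 3·9 = 27
g[10] = 2·max(8,18) = 2·18 = 36
g[11] = 2·max(9,27) = 2·27 = 54
g[12] = 3·max(9,27) = 3·27 = 81
g[13] = 2·max(11,54) = 2·54 = 108
One optimal split: 3 + 3 + 3 + 2 + 2; product 3·3·3·2·2 = 108.

108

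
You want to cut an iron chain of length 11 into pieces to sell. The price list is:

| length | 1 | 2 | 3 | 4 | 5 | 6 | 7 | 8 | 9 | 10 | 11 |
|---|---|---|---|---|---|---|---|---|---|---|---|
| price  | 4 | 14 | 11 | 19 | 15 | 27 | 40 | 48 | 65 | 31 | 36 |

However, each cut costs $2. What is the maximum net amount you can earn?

77

Let v[k] be the best obtainable value from length k. For each k, try every first piece i and keep the best of price[i] + v[k−i] minus the 2 cut fee when i<k.
v[1] = 4
v[2] = max(4+4-2, 14+0) = 14
v[3] = max(4+14-2, 14+4-2, 11+0) = 16
v[4] = max(4+16-2, 14+14-2, 11+4-2, 19+0) = 26
v[5] = max(4+26-2, 14+16-2, 11+14-2, 19+4-2, 15+0) = 28
v[6] = max(4+28-2, 14+26-2, 11+16-2, 19+14-2, 15+4-2, 27+0) = 38
v[7] = max(4+38-2, 14+28-2, 11+26-2, …, 27+4-2, 40+0) = 40
v[8] = max(4+40-2, 14+38-2, 11+28-2, …, 40+4-2, 48+0) = 50
v[9] = max(4+50-2, 14+40-2, 11+38-2, …, 48+4-2, 65+0) = 65
v[10] = max(4+65-2, 14+50-2, 11+40-2, …, 65+4-2, 31+0) = 67
v[11] = max(4+67-2, 14+65-2, 11+50-2, …, 31+4-2, 36+0) = 77
One optimal plan: pieces 9 + 2 (1 cut) → $79 − $2 = $77.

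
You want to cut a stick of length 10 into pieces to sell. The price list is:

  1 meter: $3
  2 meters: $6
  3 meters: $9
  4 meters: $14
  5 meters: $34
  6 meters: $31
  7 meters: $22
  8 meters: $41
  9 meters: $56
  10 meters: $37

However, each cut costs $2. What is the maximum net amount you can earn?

66

Consider every possible first cut. v[k] is the best of p[i]+v[k−i] over all sellable i≤k, charging 2 whenever i<k.
v[1] = 3
v[2] = 6
v[3] = 9
v[4] = 14
v[5] = 34
v[6] = 35  (first piece 1, then v[5]=34)
v[7] = 38  (first piece 2, then v[5]=34)
v[8] = 41  (first piece 3, then v[5]=34)
v[9] = 56
v[10] = 66  (first piece 5, then v[5]=34)
One optimal plan: pieces 5 + 5 (1 cut) → $68 − $2 = $66.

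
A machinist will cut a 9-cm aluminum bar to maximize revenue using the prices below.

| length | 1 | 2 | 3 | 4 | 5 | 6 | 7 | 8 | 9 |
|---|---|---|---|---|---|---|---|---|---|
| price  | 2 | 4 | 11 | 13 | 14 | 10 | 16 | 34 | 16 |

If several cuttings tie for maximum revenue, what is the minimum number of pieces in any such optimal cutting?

Let r[k] be the best obtainable value from length k. For each k, try every first piece i and keep the best of price[i] + r[k−i].
r[1] = 2
r[2] = 4  (first piece 1, then r[1]=2)
r[3] = 11
r[4] = 13  (first piece 1, then r[3]=11)
r[5] = 15  (first piece 1, then r[4]=13)
r[6] = 22  (first piece 3, then r[3]=11)
r[7] = 24  (first piece 1, then r[6]=22)
r[8] = 34
r[9] = 36  (first piece 1, then r[8]=34)
Maximum revenue is $36.
Now minimize piece count subject to staying optimal: for each k, pieces[k] = 1 + min over i with p[i]+r[k−i]=r[k] of pieces[k−i].
pieces[6] = 2
pieces[7] = 2
pieces[8] = 1
pieces[9] = 2

2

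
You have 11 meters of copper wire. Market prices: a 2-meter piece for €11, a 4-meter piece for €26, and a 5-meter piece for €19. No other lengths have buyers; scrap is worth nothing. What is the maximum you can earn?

63

Consider every possible first cut. r[k] is the best of p[i]+r[k−i] over all sellable i≤k.
r[1] = 0
r[2] = 11
r[3] = 11
r[4] = max(11+11, 26+0) = 26
r[5] = max(11+11, 26+0, 19+0) = 26
r[6] = max(11+26, 26+11, 19+0) = 37
r[7] = max(11+26, 26+11, 19+11) = 37
r[8] = max(11+37, 26+26, 19+11) = 52
r[9] = max(11+37, 26+26, 19+26) = 52
r[10] = max(11+52, 26+37, 19+26) = 63
r[11] = max(11+52, 26+37, 19+37) = 63
One optimal cutting: pieces 4 + 4 + 2 with 1 meter of scrap → €63.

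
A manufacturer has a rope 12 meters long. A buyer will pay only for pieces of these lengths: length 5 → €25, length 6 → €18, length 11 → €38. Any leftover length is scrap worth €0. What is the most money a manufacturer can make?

Consider every possible first cut. r[k] is the best of p[i]+r[k−i] over all sellable i≤k.
r[1] = 0
r[2] = 0
r[3] = 0
r[4] = 0
r[5] = 25
r[6] = max(25+0, 18+0) = 25
r[7] = max(25+0, 18+0) = 25
r[8] = max(25+0, 18+0) = 25
r[9] = max(25+0, 18+0) = 25
r[10] = max(25+25, 18+0) = 50
r[11] = max(25+25, 18+25, 38+0) = 50
r[12] = max(25+25, 18+25, 38+0) = 50
One optimal cutting: pieces 5 + 5 with 2 meters of scrap → €50.

50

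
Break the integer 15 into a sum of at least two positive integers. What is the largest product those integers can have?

Define P[k] = max over 1≤i<k of i · max(k−i, P[k−i]); the inner max lets the remainder stay uncut if that's better.
P[2] = 1·max(1,0) = 1·1 = 1
P[3] = 1·max(2,1) = 1·2 = 2
P[4] = 2·max(2,1) = 2·2 = 4
P[5] = 2·max(3,2) = 2·3 = 6
P[6] = 3·max(3,2) = 3·3 = 9
P[7] = 2·max(5,6) = 2·6 = 12
P[8] = 2·max(6,9) = 2·9 = 18
P[9] = 3·max(6,9) = 3·9 = 27
P[10] = 2·max(8,18) = 2·18 = 36
P[11] = 2·max(9,27) = 2·27 = 54
P[12] = 3·max(9,27) = 3·27 = 81
P[13] = 2·max(11,54) = 2·54 = 108
P[14] = 2·max(12,81) = 2·81 = 162
P[15] = 3·max(12,81) = 3·81 = 243
One optimal split: 3 + 3 + 3 + 3 + 3; product 3·3·3·3·3 = 243.

243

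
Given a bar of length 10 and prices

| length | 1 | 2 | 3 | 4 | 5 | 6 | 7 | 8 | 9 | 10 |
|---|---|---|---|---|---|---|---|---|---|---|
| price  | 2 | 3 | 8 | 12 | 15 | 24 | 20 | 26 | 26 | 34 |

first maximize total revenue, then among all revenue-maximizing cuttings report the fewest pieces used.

Consider every possible first cut. r[k] is the best of p[i]+r[k−i] over all sellable i≤k.
r[1] = 2
r[2] = 4  (first piece 1, then r[1]=2)
r[3] = 8
r[4] = 12
r[5] = 15
r[6] = 24
r[7] = 26  (first piece 1, then r[6]=24)
r[8] = 28  (first piece 1, then r[7]=26)
r[9] = 32  (first piece 3, then r[6]=24)
r[10] = 36  (first piece 4, then r[6]=24)
Maximum revenue is €36.
Now minimize piece count subject to staying optimal: for each k, pieces[k] = 1 + min over i with p[i]+r[k−i]=r[k] of pieces[k−i].
pieces[7] = 2
pieces[8] = 3
pieces[9] = 2
pieces[10] = 2

2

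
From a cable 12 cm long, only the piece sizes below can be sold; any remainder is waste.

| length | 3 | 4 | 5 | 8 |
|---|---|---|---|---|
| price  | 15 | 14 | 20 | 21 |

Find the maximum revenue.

60

Let f[k] be the best obtainable value from length k. For each k, try every first piece i and keep the best of price[i] + f[k−i].
f[1] = 0
f[2] = 0
f[3] = 15
f[4] = max(15+0, 14+0) = 15
f[5] = max(15+0, 14+0, 20+0) = 20
f[6] = max(15+15, 14+0, 20+0) = 30
f[7] = max(15+15, 14+15, 20+0) = 30
f[8] = max(15+20, 14+15, 20+15, 21+0) = 35
f[9] = max(15+30, 14+20, 20+15, 21+0) = 45
f[10] = max(15+30, 14+30, 20+20, 21+0) = 45
f[11] = max(15+35, 14+30, 20+30, 21+15) = 50
f[12] = max(15+45, 14+35, 20+30, 21+15) = 60
One optimal cutting: 3 + 3 + 3 + 3 → 60.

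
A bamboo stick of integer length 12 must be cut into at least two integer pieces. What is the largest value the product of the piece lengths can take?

81

Define g[k] = max over 1≤i<k of i · max(k−i, g[k−i]); the inner max lets the remainder stay uncut if that's better.
g[2] = 1*max(1,0) = 1*1 = 1
g[3] = 1*max(2,1) = 1*2 = 2
g[4] = 2*max(2,1) = 2*2 = 4
g[5] = 2*max(3,2) = 2*3 = 6
g[6] = 3*max(3,2) = 3*3 = 9
g[7] = 2*max(5,6) = 2*6 = 12
g[8] = 2*max(6,9) = 2*9 = 18
g[9] = 3*max(6,9) = 3*9 = 27
g[10] = 2*max(8,18) = 2*18 = 36
g[11] = 2*max(9,27) = 2*27 = 54
g[12] = 3*max(9,27) = 3*27 = 81
One optimal split: 3 + 3 + 3 + 3; product 3*3*3*3 = 81.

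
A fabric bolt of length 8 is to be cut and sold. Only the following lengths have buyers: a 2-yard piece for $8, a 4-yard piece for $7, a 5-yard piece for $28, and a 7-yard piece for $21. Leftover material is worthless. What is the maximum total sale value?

Let r[k] be the best obtainable value from length k. For each k, try every first piece i and keep the best of price[i] + r[k−i].
r[1] = 0
r[2] = 8
r[3] = 8
r[4] = 16  (first piece 2, then r[2]=8)
r[5] = 28
r[6] = 28
r[7] = 36  (first piece 2, then r[5]=28)
r[8] = 36
One optimal cutting: pieces 5 + 2 with 1 yard of scrap → $36.

36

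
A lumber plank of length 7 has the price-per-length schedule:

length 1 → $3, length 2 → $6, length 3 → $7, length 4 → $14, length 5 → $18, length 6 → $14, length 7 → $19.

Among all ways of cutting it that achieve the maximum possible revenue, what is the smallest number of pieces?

2

Let r[k] be the best obtainable value from length k. For each k, try every first piece i and keep the best of price[i] + r[k−i].
r[1] = 3
r[2] = 6  (first piece 1, then r[1]=3)
r[3] = 9  (first piece 1, then r[2]=6)
r[4] = 14
r[5] = 18
r[6] = 21  (first piece 1, then r[5]=18)
r[7] = 24  (first piece 1, then r[6]=21)
Maximum revenue is $24.
Now minimize piece count subject to staying optimal: for each k, pieces[k] = 1 + min over i with p[i]+r[k−i]=r[k] of pieces[k−i].
pieces[4] = 1
pieces[5] = 1
pieces[6] = 2
pieces[7] = 2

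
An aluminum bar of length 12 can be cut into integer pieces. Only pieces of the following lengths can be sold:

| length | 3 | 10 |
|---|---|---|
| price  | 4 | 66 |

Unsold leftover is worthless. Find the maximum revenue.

Let best[k] be the best obtainable value from length k. For each k, try every first piece i and keep the best of price[i] + best[k−i].
best[1] = 0
best[2] = 0
best[3] = 4
best[4] = 4
best[5] = 4
best[6] = 8  (first piece 3, then best[3]=4)
best[7] = 8
best[8] = 8
best[9] = 12  (first piece 3, then best[6]=8)
best[10] = max(4+8, 66+0) = 66
best[11] = max(4+8, 66+0) = 66
best[12] = max(4+12, 66+0) = 66
One optimal cutting: pieces 10 with 2 cm of scrap → $66.

66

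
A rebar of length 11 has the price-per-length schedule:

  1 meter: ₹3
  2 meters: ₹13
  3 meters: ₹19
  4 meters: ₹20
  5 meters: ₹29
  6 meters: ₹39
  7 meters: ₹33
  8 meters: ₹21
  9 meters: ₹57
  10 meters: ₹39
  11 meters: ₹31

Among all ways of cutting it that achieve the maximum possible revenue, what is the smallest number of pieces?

3

Let r[k] be the best obtainable value from length k. For each k, try every first piece i and keep the best of price[i] + r[k−i].
r[1] = 3
r[2] = max(3+3, 13+0) = 13
r[3] = max(3+13, 13+3, 19+0) = 19
r[4] = max(3+19, 13+13, 19+3, 20+0) = 26
r[5] = max(3+26, 13+19, 19+13, 20+3, 29+0) = 32
r[6] = max(3+32, 13+26, 19+19, 20+13, 29+3, 39+0) = 39
r[7] = max(3+39, 13+32, 19+26, …, 39+3, 33+0) = 45
r[8] = max(3+45, 13+39, 19+32, …, 33+3, 21+0) = 52
r[9] = max(3+52, 13+45, 19+39, …, 21+3, 57+0) = 58
r[10] = max(3+58, 13+52, 19+45, …, 57+3, 39+0) = 65
r[11] = max(3+65, 13+58, 19+52, …, 39+3, 31+0) = 71
Maximum revenue is ₹71.
Now minimize piece count subject to staying optimal: for each k, pieces[k] = 1 + min over i with p[i]+r[k−i]=r[k] of pieces[k−i].
pieces[8] = 2
pieces[9] = 2
pieces[10] = 3
pieces[11] = 3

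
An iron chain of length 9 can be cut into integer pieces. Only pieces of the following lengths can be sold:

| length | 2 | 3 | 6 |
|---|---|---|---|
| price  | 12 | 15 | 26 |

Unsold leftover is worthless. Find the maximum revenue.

Consider every possible first cut. f[k] is the best of p[i]+f[k−i] over all sellable i≤k.
f[1] = 0
f[2] = 12
f[3] = max(12+0, 15+0) = 15
f[4] = max(12+12, 15+0) = 24
f[5] = max(12+15, 15+12) = 27
f[6] = max(12+24, 15+15, 26+0) = 36
f[7] = max(12+27, 15+24, 26+0) = 39
f[8] = max(12+36, 15+27, 26+12) = 48
f[9] = max(12+39, 15+36, 26+15) = 51
One optimal cutting: 3 + 2 + 2 + 2 → $51.

51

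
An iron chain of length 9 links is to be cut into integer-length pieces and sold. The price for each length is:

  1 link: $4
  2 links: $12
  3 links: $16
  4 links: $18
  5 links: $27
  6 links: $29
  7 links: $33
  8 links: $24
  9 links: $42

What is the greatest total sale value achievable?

Build R[k] bottom-up: R[k] = max over allowed piece i of (p[i] + R[k−i]).
R[1] = 4
R[2] = max(4+4, 12+0) = 12
R[3] = max(4+12, 12+4, 16+0) = 16
R[4] = max(4+16, 12+12, 16+4, 18+0) = 24
R[5] = max(4+24, 12+16, 16+12, 18+4, 27+0) = 28
R[6] = max(4+28, 12+24, 16+16, 18+12, 27+4, 29+0) = 36
R[7] = max(4+36, 12+28, 16+24, …, 29+4, 33+0) = 40
R[8] = max(4+40, 12+36, 16+28, …, 33+4, 24+0) = 48
R[9] = max(4+48, 12+40, 16+36, …, 24+4, 42+0) = 52
One optimal cutting: 2 + 2 + 2 + 2 + 1 → $12 + $12 + $12 + $12 + $4 = $52.

52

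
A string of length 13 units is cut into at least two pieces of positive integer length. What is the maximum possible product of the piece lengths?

108

Define prod[k] = max over 1≤i<k of i · max(k−i, prod[k−i]); the inner max lets the remainder stay uncut if that's better.
prod[2] = 1·max(1,0) = 1·1 = 1
prod[3] = 1·max(2,1) = 1·2 = 2
prod[4] = 2·max(2,1) = 2·2 = 4
prod[5] = 2·max(3,2) = 2·3 = 6
prod[6] = 3·max(3,2) = 3·3 = 9
prod[7] = 2·max(5,6) = 2·6 = 12
prod[8] = 2·max(6,9) = 2·9 = 18
prod[9] = 3·max(6,9) = 3·9 = 27
prod[10] = 2·max(8,18) = 2·18 = 36
prod[11] = 2·max(9,27) = 2·27 = 54
prod[12] = 3·max(9,27) = 3·27 = 81
prod[13] = 2·max(11,54) = 2·54 = 108
One optimal split: 3 + 3 + 3 + 2 + 2; product 3·3·3·2·2 = 108.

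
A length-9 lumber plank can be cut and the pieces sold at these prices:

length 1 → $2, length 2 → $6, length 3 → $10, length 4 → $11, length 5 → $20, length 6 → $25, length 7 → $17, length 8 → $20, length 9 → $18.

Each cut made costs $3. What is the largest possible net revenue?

32

Let v[k] be the best obtainable value from length k. For each k, try every first piece i and keep the best of price[i] + v[k−i] minus the 3 cut fee when i<k.
v[1] = 2
v[2] = max(2+2-3, 6+0) = 6
v[3] = max(2+6-3, 6+2-3, 10+0) = 10
v[4] = max(2+10-3, 6+6-3, 10+2-3, 11+0) = 11
v[5] = max(2+11-3, 6+10-3, 10+6-3, 11+2-3, 20+0) = 20
v[6] = max(2+20-3, 6+11-3, 10+10-3, 11+6-3, 20+2-3, 25+0) = 25
v[7] = max(2+25-3, 6+20-3, 10+11-3, …, 25+2-3, 17+0) = 24
v[8] = max(2+24-3, 6+25-3, 10+20-3, …, 17+2-3, 20+0) = 28
v[9] = max(2+28-3, 6+24-3, 10+25-3, …, 20+2-3, 18+0) = 32
One optimal plan: pieces 6 + 3 (1 cut) → $35 − $3 = $32.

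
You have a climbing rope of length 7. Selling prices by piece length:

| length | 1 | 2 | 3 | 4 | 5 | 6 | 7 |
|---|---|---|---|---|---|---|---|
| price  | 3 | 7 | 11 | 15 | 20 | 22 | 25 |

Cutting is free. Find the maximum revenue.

27

Consider every possible first cut. R[k] is the best of p[i]+R[k−i] over all sellable i≤k.
R[1] = 3
R[2] = max(3+3, 7+0) = 7
R[3] = max(3+7, 7+3, 11+0) = 11
R[4] = max(3+11, 7+7, 11+3, 15+0) = 15
R[5] = max(3+15, 7+11, 11+7, 15+3, 20+0) = 20
R[6] = max(3+20, 7+15, 11+11, 15+7, 20+3, 22+0) = 23
R[7] = max(3+23, 7+20, 11+15, …, 22+3, 25+0) = 27
One optimal cutting: 5 + 2 → €20 + €7 = €27.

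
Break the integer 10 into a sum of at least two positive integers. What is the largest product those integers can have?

36

Let P[k] be the best product for length k (with at least one cut). For each first piece i, the rest contributes max(k−i, P[k−i]).
P[2] = 1·max(1,0) = 1·1 = 1
P[3] = max(1·2, 2·1) = 2
P[4] = max(1·3, 2·2, 3·1) = 4
P[5] = max(1·4, 2·3, 3·2, 4·1) = 6
P[6] = max(1·6, 2·4, 3·3, 4·2, 5·1) = 9
P[7] = max(1·9, 2·6, 3·4, 4·3, 5·2, 6·1) = 12
P[8] = max(1·12, 2·9, 3·6, …, 6·2, 7·1) = 18
P[9] = max(1·18, 2·12, 3·9, …, 7·2, 8·1) = 27
P[10] = max(1·27, 2·18, 3·12, …, 8·2, 9·1) = 36
One optimal split: 3 + 3 + 2 + 2; product 3·3·2·2 = 36.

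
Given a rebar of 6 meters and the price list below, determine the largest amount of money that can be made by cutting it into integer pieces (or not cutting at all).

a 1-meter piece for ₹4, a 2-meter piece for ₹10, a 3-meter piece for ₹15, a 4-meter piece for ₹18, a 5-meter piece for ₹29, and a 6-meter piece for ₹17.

Consider every possible first cut. R[k] is the best of p[i]+R[k−i] over all sellable i≤k.
R[1] = 4
R[2] = 10
R[3] = 15
R[4] = 20  (first piece 2, then R[2]=10)
R[5] = 29
R[6] = 33  (first piece 1, then R[5]=29)
One optimal cutting: 5 + 1 → ₹29 + ₹4 = ₹33.

33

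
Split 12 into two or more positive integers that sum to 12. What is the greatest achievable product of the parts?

81

Fill g[k] for k=2..12: at each k try every first piece i and multiply by the better of (k−i) uncut or g[k−i].
Small cases: g[2]=1, g[3]=2, g[4]=4, g[5]=6, g[6]=9, g[7]=12.
g[8] = max(1·12, 2·9, 3·6, …, 6·2, 7·1) = 18
g[9] = max(1·18, 2·12, 3·9, …, 7·2, 8·1) = 27
g[10] = max(1·27, 2·18, 3·12, …, 8·2, 9·1) = 36
g[11] = max(1·36, 2·27, 3·18, …, 9·2, 10·1) = 54
g[12] = max(1·54, 2·36, 3·27, …, 10·2, 11·1) = 81
One optimal split: 3 + 3 + 3 + 3; product 3·3·3·3 = 81.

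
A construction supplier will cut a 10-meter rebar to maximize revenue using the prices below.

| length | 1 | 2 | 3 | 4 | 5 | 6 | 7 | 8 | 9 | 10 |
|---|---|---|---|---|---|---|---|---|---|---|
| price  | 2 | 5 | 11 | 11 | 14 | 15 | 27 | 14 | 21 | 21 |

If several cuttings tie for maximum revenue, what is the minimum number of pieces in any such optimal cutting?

Let r[k] be the best obtainable value from length k. For each k, try every first piece i and keep the best of price[i] + r[k−i].
r[1] = 2
r[2] = 5
r[3] = 11
r[4] = 13  (first piece 1, then r[3]=11)
r[5] = 16  (first piece 2, then r[3]=11)
r[6] = 22  (first piece 3, then r[3]=11)
r[7] = 27
r[8] = 29  (first piece 1, then r[7]=27)
r[9] = 33  (first piece 3, then r[6]=22)
r[10] = 38  (first piece 3, then r[7]=27)
Maximum revenue is ₹38.
Now minimize piece count subject to staying optimal: for each k, pieces[k] = 1 + min over i with p[i]+r[k−i]=r[k] of pieces[k−i].
pieces[7] = 1
pieces[8] = 2
pieces[9] = 3
pieces[10] = 2

2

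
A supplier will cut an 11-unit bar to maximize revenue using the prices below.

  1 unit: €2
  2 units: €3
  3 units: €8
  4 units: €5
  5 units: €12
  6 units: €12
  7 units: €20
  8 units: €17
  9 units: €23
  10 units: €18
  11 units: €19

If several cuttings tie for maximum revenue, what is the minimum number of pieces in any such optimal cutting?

3

Let r[k] be the best obtainable value from length k. For each k, try every first piece i and keep the best of price[i] + r[k−i].
r[1] = 2
r[2] = max(2+2, 3+0) = 4
r[3] = max(2+4, 3+2, 8+0) = 8
r[4] = max(2+8, 3+4, 8+2, 5+0) = 10
r[5] = max(2+10, 3+8, 8+4, 5+2, 12+0) = 12
r[6] = max(2+12, 3+10, 8+8, 5+4, 12+2, 12+0) = 16
r[7] = max(2+16, 3+12, 8+10, …, 12+2, 20+0) = 20
r[8] = max(2+20, 3+16, 8+12, …, 20+2, 17+0) = 22
r[9] = max(2+22, 3+20, 8+16, …, 17+2, 23+0) = 24
r[10] = max(2+24, 3+22, 8+20, …, 23+2, 18+0) = 28
r[11] = max(2+28, 3+24, 8+22, …, 18+2, 19+0) = 30
Maximum revenue is €30.
Now minimize piece count subject to staying optimal: for each k, pieces[k] = 1 + min over i with p[i]+r[k−i]=r[k] of pieces[k−i].
pieces[8] = 2
pieces[9] = 3
pieces[10] = 2
pieces[11] = 3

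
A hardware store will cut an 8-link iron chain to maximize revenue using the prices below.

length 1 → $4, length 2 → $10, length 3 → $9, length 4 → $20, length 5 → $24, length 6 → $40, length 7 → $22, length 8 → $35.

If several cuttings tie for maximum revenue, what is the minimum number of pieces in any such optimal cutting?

Build r[k] bottom-up: r[k] = max over allowed piece i of (p[i] + r[k−i]).
r[1] = 4
r[2] = 10
r[3] = 14  (first piece 1, then r[2]=10)
r[4] = 20  (first piece 2, then r[2]=10)
r[5] = 24  (first piece 1, then r[4]=20)
r[6] = 40
r[7] = 44  (first piece 1, then r[6]=40)
r[8] = 50  (first piece 2, then r[6]=40)
Maximum revenue is $50.
Now minimize piece count subject to staying optimal: for each k, pieces[k] = 1 + min over i with p[i]+r[k−i]=r[k] of pieces[k−i].
pieces[5] = 1
pieces[6] = 1
pieces[7] = 2
pieces[8] = 2

2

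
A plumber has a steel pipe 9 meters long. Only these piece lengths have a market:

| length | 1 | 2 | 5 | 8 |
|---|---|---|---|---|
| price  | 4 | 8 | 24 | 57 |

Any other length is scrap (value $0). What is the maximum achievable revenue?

Let r[k] be the best obtainable value from length k. For each k, try every first piece i and keep the best of price[i] + r[k−i].
r[1] = 4
r[2] = 8  (first piece 1, then r[1]=4)
r[3] = 12  (first piece 1, then r[2]=8)
r[4] = 16  (first piece 1, then r[3]=12)
r[5] = 24
r[6] = 28  (first piece 1, then r[5]=24)
r[7] = 32  (first piece 1, then r[6]=28)
r[8] = 57
r[9] = 61  (first piece 1, then r[8]=57)
One optimal cutting: 8 + 1 → $61.

61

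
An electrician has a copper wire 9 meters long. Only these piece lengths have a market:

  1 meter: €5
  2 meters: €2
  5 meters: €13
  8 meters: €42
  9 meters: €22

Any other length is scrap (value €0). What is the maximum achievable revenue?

Let best[k] be the best obtainable value from length k. For each k, try every first piece i and keep the best of price[i] + best[k−i].
best[1] = 5
best[2] = max(5+5, 2+0) = 10
best[3] = max(5+10, 2+5) = 15
best[4] = max(5+15, 2+10) = 20
best[5] = max(5+20, 2+15, 13+0) = 25
best[6] = max(5+25, 2+20, 13+5) = 30
best[7] = max(5+30, 2+25, 13+10) = 35
best[8] = max(5+35, 2+30, 13+15, 42+0) = 42
best[9] = max(5+42, 2+35, 13+20, 42+5, 22+0) = 47
One optimal cutting: 8 + 1 → €47.

47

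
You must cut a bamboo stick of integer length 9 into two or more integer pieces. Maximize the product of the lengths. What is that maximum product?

27

Let g[k] be the best product for length k (with at least one cut). For each first piece i, the rest contributes max(k−i, g[k−i]).
g[2] = 1*max(1,0) = 1*1 = 1
g[3] = max(1*2, 2*1) = 2
g[4] = max(1*3, 2*2, 3*1) = 4
g[5] = max(1*4, 2*3, 3*2, 4*1) = 6
g[6] = max(1*6, 2*4, 3*3, 4*2, 5*1) = 9
g[7] = max(1*9, 2*6, 3*4, 4*3, 5*2, 6*1) = 12
g[8] = max(1*12, 2*9, 3*6, …, 6*2, 7*1) = 18
g[9] = max(1*18, 2*12, 3*9, …, 7*2, 8*1) = 27
One optimal split: 3 + 3 + 3; product 3*3*3 = 27.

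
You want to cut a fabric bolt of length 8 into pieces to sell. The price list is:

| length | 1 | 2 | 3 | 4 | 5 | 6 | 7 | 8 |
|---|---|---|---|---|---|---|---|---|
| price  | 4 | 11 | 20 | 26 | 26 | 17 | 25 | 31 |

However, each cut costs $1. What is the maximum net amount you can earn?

Consider every possible first cut. r[k] is the best of p[i]+r[k−i] over all sellable i≤k, charging 1 whenever i<k.
r[1] = 4
r[2] = 11
r[3] = 20
r[4] = 26
r[5] = 30  (first piece 2, then r[3]=20)
r[6] = 39  (first piece 3, then r[3]=20)
r[7] = 45  (first piece 3, then r[4]=26)
r[8] = 51  (first piece 4, then r[4]=26)
One optimal plan: pieces 4 + 4 (1 cut) → $52 − $1 = $51.

51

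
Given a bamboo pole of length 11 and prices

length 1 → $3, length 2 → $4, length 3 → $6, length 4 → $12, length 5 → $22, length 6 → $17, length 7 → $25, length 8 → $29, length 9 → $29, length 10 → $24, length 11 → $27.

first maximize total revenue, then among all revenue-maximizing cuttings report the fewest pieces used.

3

Build r[k] bottom-up: r[k] = max over allowed piece i of (p[i] + r[k−i]).
r[1] = 3
r[2] = max(3+3, 4+0) = 6
r[3] = max(3+6, 4+3, 6+0) = 9
r[4] = max(3+9, 4+6, 6+3, 12+0) = 12
r[5] = max(3+12, 4+9, 6+6, 12+3, 22+0) = 22
r[6] = max(3+22, 4+12, 6+9, 12+6, 22+3, 17+0) = 25
r[7] = max(3+25, 4+22, 6+12, …, 17+3, 25+0) = 28
r[8] = max(3+28, 4+25, 6+22, …, 25+3, 29+0) = 31
r[9] = max(3+31, 4+28, 6+25, …, 29+3, 29+0) = 34
r[10] = max(3+34, 4+31, 6+28, …, 29+3, 24+0) = 44
r[11] = max(3+44, 4+34, 6+31, …, 24+3, 27+0) = 47
Maximum revenue is $47.
Now minimize piece count subject to staying optimal: for each k, pieces[k] = 1 + min over i with p[i]+r[k−i]=r[k] of pieces[k−i].
pieces[8] = 4
pieces[9] = 2
pieces[10] = 2
pieces[11] = 3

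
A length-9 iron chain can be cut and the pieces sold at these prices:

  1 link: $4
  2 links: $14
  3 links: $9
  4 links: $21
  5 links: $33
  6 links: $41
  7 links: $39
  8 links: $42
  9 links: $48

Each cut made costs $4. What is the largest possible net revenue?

53

Consider every possible first cut. r[k] is the best of p[i]+r[k−i] over all sellable i≤k, charging 4 whenever i<k.
r[1] = 4
r[2] = max(4+4-4, 14+0) = 14
r[3] = max(4+14-4, 14+4-4, 9+0) = 14
r[4] = max(4+14-4, 14+14-4, 9+4-4, 21+0) = 24
r[5] = max(4+24-4, 14+14-4, 9+14-4, 21+4-4, 33+0) = 33
r[6] = max(4+33-4, 14+24-4, 9+14-4, 21+14-4, 33+4-4, 41+0) = 41
r[7] = max(4+41-4, 14+33-4, 9+24-4, …, 41+4-4, 39+0) = 43
r[8] = max(4+43-4, 14+41-4, 9+33-4, …, 39+4-4, 42+0) = 51
r[9] = max(4+51-4, 14+43-4, 9+41-4, …, 42+4-4, 48+0) = 53
One optimal plan: pieces 5 + 2 + 2 (2 cuts) → $61 − $8 = $53.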